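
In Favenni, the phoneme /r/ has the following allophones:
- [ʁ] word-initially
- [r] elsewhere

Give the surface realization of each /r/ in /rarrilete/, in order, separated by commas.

[ʁ], [r], [r]

Occurrence 1 (position 1): word-initially → [ʁ].
Occurrence 2 (position 3): no conditioning environment matches → elsewhere allophone [r].
Occurrence 3 (position 4): no conditioning environment matches → elsewhere allophone [r].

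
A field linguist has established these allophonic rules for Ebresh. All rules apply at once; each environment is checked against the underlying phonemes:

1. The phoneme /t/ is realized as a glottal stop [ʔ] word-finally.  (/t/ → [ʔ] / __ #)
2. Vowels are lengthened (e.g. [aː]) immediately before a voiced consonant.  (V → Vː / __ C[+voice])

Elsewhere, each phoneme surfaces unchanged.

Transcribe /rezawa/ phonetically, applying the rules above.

/r/ stays [r].
/e/ — between /r/ and /z/, before a voiced consonant — surfaces as [eː] (rule 2).
/z/ stays [z].
/a/ — between /z/ and /w/, before a voiced consonant — surfaces as [aː] (rule 2).
/w/ — not in any rule's target class → [w].
/a/ (word-final) fails the environment for rule 2, so it stays [a].

[reːzaːwa]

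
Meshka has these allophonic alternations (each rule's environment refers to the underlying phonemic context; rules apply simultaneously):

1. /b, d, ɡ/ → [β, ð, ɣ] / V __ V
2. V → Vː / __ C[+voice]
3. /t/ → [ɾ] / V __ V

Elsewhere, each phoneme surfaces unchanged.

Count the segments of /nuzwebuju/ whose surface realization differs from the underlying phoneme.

Segments that undergo a rule: /u/ → [uː] (rule 2); /e/ → [eː] (rule 2); /b/ → [β] (rule 1); /u/ → [uː] (rule 2).
All other segments surface unchanged.

4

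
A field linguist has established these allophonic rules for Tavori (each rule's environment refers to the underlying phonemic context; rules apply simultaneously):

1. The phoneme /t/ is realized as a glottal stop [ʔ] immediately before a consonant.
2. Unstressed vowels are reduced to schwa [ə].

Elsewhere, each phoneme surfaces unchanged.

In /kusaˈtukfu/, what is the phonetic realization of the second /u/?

[u]

/u/ (between /t/ and /k/) is in the target of rule 2 but the environment (in an unstressed syllable) is not met → [u].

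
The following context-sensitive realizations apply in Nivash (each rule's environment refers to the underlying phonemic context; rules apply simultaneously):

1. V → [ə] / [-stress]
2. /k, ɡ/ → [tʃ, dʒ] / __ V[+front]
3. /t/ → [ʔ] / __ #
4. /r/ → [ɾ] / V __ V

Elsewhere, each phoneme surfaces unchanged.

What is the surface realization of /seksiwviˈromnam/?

/s/ (word-initial) is unaffected → [s].
/e/ — between /s/ and /k/, in an unstressed syllable — surfaces as [ə] (rule 1).
/k/ (between /e/ and /s/) is in the target of rule 2 but the environment (before a front vowel) is not met → [k].
/s/ (between /k/ and /i/) is unaffected → [s].
/i/ (between /s/ and /w/): in an unstressed syllable, so rule 1 applies → [ə].
/w/ stays [w].
/v/ (between /w/ and /i/) is unaffected → [v].
/i/ meets the environment for rule 1 (in an unstressed syllable) → [ə].
/r/ meets the environment for rule 4 (between two vowels) → [ɾ].
/o/ (between /r/ and /m/) fails the environment for rule 1, so it stays [o].
/m/ stays [m].
/n/ — not in any rule's target class → [n].
/a/ (between /n/ and /m/) occurs in an unstressed syllable → [ə] by rule 1.
/m/ (word-final): no rule targets it → [m].

[səksəwvəˈɾomnəm]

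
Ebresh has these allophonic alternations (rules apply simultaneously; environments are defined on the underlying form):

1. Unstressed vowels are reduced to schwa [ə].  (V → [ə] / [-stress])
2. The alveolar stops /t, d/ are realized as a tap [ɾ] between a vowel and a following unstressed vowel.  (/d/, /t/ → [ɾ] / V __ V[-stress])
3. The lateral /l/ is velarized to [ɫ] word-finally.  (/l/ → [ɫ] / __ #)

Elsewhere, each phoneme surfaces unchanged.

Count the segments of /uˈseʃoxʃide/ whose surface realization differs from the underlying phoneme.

Segments that undergo a rule: /u/ → [ə] (rule 1); /o/ → [ə] (rule 1); /i/ → [ə] (rule 1); /d/ → [ɾ] (rule 2); /e/ → [ə] (rule 1).
All other segments surface unchanged.

5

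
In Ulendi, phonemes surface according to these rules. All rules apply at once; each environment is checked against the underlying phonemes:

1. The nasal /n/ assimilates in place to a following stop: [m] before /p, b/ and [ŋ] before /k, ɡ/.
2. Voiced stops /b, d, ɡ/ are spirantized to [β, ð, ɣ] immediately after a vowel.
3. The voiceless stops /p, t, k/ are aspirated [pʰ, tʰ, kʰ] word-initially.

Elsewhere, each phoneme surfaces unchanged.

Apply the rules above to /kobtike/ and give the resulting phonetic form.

[kʰoβtike]

/k/ — word-initial, word-initially — surfaces as [kʰ] (rule 3).
/o/ (between /k/ and /b/) is unaffected → [o].
/b/ (between /o/ and /t/): immediately after a vowel, so rule 2 applies → [β].
/t/ — between /b/ and /i/; rule 3 does not apply here → [t].
/i/ stays [i].
/k/ (between /i/ and /e/): rule 3 targets it, but not word-initially → unchanged [k].
/e/ — not in any rule's target class → [e].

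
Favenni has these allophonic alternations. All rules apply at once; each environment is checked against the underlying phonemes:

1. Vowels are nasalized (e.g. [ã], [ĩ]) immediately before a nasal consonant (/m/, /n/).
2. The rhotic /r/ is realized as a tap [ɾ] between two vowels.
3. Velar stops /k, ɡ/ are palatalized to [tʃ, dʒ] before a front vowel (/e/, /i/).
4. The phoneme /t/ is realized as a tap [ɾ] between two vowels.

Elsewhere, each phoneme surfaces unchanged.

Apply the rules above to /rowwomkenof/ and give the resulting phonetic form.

[rowwõmtʃẽnof]

/r/ (word-initial) fails the environment for rule 2, so it stays [r].
/o/ — between /r/ and /w/; rule 1 does not apply here → [o].
/w/ (between /o/ and /w/): no rule targets it → [w].
/w/ stays [w].
Rule 1 applies to /o/ (between /w/ and /m/: before a nasal consonant) → [õ].
/m/ (between /o/ and /k/) is unaffected → [m].
Rule 3 applies to /k/ (between /m/ and /e/: before a front vowel) → [tʃ].
/e/ (between /k/ and /n/) occurs before a nasal consonant → [ẽ] by rule 1.
/n/ (between /e/ and /o/) is unaffected → [n].
/o/ (between /n/ and /f/): rule 1 targets it, but not before a nasal consonant → unchanged [o].
/f/ (word-final): no rule targets it → [f].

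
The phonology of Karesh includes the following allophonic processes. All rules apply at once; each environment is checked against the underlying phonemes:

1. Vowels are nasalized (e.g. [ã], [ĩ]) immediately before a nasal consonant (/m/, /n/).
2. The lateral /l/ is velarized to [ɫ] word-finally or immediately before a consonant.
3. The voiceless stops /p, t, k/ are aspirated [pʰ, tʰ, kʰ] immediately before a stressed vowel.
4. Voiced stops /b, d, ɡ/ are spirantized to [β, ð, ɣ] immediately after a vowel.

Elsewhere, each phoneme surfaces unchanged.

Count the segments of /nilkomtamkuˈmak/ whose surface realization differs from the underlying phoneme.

Segments that undergo a rule: /l/ → [ɫ] (rule 2); /o/ → [õ] (rule 1); /a/ → [ã] (rule 1); /u/ → [ũ] (rule 1).
All other segments surface unchanged.

4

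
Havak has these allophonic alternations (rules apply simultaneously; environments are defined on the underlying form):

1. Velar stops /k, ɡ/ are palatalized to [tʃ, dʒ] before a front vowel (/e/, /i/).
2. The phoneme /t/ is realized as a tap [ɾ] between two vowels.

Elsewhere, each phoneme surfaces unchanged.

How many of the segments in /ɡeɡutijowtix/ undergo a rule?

2

Segments that undergo a rule: /ɡ/ → [dʒ] (rule 1); /t/ → [ɾ] (rule 2).
All other segments surface unchanged.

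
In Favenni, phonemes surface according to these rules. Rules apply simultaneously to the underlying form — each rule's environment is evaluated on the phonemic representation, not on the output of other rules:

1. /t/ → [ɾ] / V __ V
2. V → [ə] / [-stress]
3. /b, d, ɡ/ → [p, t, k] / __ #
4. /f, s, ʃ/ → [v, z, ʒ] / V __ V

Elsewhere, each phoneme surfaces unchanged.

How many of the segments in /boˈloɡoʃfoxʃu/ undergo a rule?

4

Segments that undergo a rule: /o/ → [ə] (rule 2); /o/ → [ə] (rule 2); /o/ → [ə] (rule 2); /u/ → [ə] (rule 2).
All other segments surface unchanged.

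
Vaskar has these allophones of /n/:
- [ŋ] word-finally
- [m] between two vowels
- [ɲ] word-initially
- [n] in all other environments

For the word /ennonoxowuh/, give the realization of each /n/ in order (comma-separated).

Occurrence 1 (position 2): no conditioning environment matches → elsewhere allophone [n].
Occurrence 2 (position 3): no conditioning environment matches → elsewhere allophone [n].
Occurrence 3 (position 5): between two vowels → [m].

[n], [n], [m]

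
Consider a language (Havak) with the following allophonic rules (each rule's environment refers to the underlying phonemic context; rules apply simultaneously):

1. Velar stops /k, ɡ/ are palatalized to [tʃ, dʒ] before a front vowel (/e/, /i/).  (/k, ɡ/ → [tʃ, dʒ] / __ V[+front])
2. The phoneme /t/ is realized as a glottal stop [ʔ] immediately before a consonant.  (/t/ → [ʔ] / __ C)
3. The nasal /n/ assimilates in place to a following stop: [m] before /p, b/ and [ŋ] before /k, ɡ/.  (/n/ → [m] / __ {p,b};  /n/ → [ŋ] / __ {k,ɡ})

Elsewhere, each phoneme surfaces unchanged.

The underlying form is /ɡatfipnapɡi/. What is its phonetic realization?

/ɡ/ (word-initial) fails the environment for rule 1, so it stays [ɡ].
/t/ (between /a/ and /f/) occurs immediately before a consonant → [ʔ] by rule 2.
/n/ (between /p/ and /a/) is in the target of rule 3 but the environment (before a labial or velar stop) is not met → [n].
/ɡ/ — between /p/ and /i/, before a front vowel — surfaces as [dʒ] (rule 1).

[ɡaʔfipnapdʒi]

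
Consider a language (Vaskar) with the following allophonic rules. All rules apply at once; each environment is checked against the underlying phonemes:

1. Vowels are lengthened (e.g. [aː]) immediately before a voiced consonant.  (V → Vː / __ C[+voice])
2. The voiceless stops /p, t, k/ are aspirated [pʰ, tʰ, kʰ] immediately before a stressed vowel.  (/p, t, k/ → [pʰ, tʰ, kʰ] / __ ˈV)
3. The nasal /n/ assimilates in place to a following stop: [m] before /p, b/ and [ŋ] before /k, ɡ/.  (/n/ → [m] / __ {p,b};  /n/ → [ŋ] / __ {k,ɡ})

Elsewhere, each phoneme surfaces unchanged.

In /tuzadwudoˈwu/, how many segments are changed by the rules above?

4

Segments that undergo a rule: /u/ → [uː] (rule 1); /a/ → [aː] (rule 1); /u/ → [uː] (rule 1); /o/ → [oː] (rule 1).
All other segments surface unchanged.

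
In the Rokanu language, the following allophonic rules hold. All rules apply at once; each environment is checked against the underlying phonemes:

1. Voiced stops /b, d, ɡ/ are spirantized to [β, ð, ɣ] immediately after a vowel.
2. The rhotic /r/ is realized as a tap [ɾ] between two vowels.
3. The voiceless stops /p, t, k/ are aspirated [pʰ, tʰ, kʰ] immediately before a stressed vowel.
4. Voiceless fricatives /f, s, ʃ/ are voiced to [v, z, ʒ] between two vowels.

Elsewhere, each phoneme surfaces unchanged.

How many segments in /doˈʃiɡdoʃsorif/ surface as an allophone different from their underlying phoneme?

Segments that undergo a rule: /ʃ/ → [ʒ] (rule 4); /ɡ/ → [ɣ] (rule 1); /r/ → [ɾ] (rule 2).
All other segments surface unchanged.

3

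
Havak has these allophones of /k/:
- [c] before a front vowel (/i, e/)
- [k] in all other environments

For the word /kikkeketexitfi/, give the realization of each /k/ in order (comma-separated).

Occurrence 1 (position 1): before a front vowel → [c].
Occurrence 2 (position 3): no conditioning environment matches → elsewhere allophone [k].
Occurrence 3 (position 4): before a front vowel → [c].
Occurrence 4 (position 6): before a front vowel → [c].

[c], [k], [c], [c]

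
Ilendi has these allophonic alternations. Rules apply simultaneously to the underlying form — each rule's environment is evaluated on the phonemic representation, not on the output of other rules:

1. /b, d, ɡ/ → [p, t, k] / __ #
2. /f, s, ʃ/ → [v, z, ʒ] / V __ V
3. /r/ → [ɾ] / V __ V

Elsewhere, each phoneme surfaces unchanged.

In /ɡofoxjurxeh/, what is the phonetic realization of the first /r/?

[r]

/r/ (between /u/ and /x/): rule 3 targets it, but not between two vowels → unchanged [r].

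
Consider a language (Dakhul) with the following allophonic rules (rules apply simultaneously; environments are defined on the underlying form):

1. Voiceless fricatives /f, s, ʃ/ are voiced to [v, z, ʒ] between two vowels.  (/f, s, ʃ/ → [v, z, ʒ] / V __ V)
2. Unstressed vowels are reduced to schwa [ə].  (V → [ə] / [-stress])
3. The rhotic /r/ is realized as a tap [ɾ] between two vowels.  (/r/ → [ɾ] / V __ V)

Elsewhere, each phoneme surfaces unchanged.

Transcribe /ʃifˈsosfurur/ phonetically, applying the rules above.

[ʃəfˈsosfəɾər]

/ʃ/ — word-initial; rule 1 does not apply here → [ʃ].
/i/ (between /ʃ/ and /f/): in an unstressed syllable, so rule 2 applies → [ə].
/f/ (between /i/ and /s/) is in the target of rule 1 but the environment (between two vowels) is not met → [f].
/s/ (between /f/ and /o/) is in the target of rule 1 but the environment (between two vowels) is not met → [s].
/o/ — between /s/ and /s/; rule 2 does not apply here → [o].
/s/ (between /o/ and /f/) fails the environment for rule 1, so it stays [s].
/f/ — between /s/ and /u/; rule 1 does not apply here → [f].
/u/ — between /f/ and /r/, in an unstressed syllable — surfaces as [ə] (rule 2).
/r/ meets the environment for rule 3 (between two vowels) → [ɾ].
/u/ meets the environment for rule 2 (in an unstressed syllable) → [ə].
/r/ — word-final; rule 3 does not apply here → [r].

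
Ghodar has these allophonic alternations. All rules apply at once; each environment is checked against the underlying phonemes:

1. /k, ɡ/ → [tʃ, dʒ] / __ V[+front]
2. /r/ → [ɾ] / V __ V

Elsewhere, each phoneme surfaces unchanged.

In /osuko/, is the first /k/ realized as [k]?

/k/ (between /u/ and /o/) is in the target of rule 1 but the environment (before a front vowel) is not met → [k].
The actual realization is [k], which matches [k].

Yes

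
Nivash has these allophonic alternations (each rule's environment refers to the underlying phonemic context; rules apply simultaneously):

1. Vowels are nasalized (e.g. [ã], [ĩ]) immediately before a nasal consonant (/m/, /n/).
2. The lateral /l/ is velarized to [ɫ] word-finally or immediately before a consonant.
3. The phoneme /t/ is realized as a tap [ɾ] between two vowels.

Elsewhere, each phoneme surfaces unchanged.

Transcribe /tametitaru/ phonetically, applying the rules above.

[tãmeɾiɾaru]

/t/ — word-initial; rule 3 does not apply here → [t].
/a/ — between /t/ and /m/, before a nasal consonant — surfaces as [ã] (rule 1).
/m/ (between /a/ and /e/) is unaffected → [m].
/e/ (between /m/ and /t/) is in the target of rule 1 but the environment (before a nasal consonant) is not met → [e].
/t/ (between /e/ and /i/) occurs between two vowels → [ɾ] by rule 3.
/i/ (between /t/ and /t/) is in the target of rule 1 but the environment (before a nasal consonant) is not met → [i].
/t/ (between /i/ and /a/) occurs between two vowels → [ɾ] by rule 3.
/a/ — between /t/ and /r/; rule 1 does not apply here → [a].
/r/ (between /a/ and /u/): no rule targets it → [r].
/u/ (word-final) is in the target of rule 1 but the environment (before a nasal consonant) is not met → [u].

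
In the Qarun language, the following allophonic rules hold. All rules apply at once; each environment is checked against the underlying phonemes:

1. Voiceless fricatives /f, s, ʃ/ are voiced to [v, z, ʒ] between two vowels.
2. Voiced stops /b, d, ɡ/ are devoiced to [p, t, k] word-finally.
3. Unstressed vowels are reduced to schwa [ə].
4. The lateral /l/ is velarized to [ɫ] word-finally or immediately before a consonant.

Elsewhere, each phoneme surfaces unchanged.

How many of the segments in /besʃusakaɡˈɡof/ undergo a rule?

5

Segments that undergo a rule: /e/ → [ə] (rule 3); /u/ → [ə] (rule 3); /s/ → [z] (rule 1); /a/ → [ə] (rule 3); /a/ → [ə] (rule 3).
All other segments surface unchanged.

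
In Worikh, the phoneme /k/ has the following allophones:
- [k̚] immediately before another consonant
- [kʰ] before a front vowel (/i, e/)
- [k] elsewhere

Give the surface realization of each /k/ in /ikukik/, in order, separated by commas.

[k], [kʰ], [k]

Occurrence 1 (position 2): no conditioning environment matches → elsewhere allophone [k].
Occurrence 2 (position 4): before a front vowel (/i, e/) → [kʰ].
Occurrence 3 (position 6): no conditioning environment matches → elsewhere allophone [k].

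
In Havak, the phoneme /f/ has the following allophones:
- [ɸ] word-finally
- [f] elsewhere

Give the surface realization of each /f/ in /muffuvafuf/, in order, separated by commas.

Occurrence 1 (position 3): no conditioning environment matches → elsewhere allophone [f].
Occurrence 2 (position 4): no conditioning environment matches → elsewhere allophone [f].
Occurrence 3 (position 8): no conditioning environment matches → elsewhere allophone [f].
Occurrence 4 (position 10): word-finally → [ɸ].

[f], [f], [f], [ɸ]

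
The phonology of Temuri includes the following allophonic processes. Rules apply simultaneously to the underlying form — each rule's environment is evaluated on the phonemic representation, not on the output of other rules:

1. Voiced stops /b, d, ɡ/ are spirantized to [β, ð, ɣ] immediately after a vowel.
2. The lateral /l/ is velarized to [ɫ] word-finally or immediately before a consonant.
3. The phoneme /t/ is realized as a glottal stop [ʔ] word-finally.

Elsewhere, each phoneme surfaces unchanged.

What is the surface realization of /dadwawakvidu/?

/d/ (word-initial): rule 1 targets it, but not immediately after a vowel → unchanged [d].
/a/ (between /d/ and /d/): no rule targets it → [a].
/d/ (between /a/ and /w/) occurs immediately after a vowel → [ð] by rule 1.
/w/ — not in any rule's target class → [w].
/a/ (between /w/ and /w/) is unaffected → [a].
/w/ stays [w].
/a/ (between /w/ and /k/) is unaffected → [a].
/k/ stays [k].
/v/ stays [v].
/i/ — not in any rule's target class → [i].
/d/ (between /i/ and /u/) occurs immediately after a vowel → [ð] by rule 1.
/u/ stays [u].

[daðwawakviðu]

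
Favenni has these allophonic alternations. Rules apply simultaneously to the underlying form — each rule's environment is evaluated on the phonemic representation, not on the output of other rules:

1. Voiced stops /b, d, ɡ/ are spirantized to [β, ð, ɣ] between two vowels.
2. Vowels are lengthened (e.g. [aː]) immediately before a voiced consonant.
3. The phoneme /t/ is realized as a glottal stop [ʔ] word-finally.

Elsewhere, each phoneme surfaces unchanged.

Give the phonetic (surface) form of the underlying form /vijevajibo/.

[viːjeːvaːjiːβo]

/v/ (word-initial) is unaffected → [v].
/i/ (between /v/ and /j/): before a voiced consonant, so rule 2 applies → [iː].
/j/ (between /i/ and /e/) is unaffected → [j].
/e/ (between /j/ and /v/) occurs before a voiced consonant → [eː] by rule 2.
/v/ (between /e/ and /a/): no rule targets it → [v].
Rule 2 applies to /a/ (between /v/ and /j/: before a voiced consonant) → [aː].
/j/ (between /a/ and /i/): no rule targets it → [j].
Rule 2 applies to /i/ (between /j/ and /b/: before a voiced consonant) → [iː].
/b/ (between /i/ and /o/) occurs between two vowels → [β] by rule 1.
/o/ (word-final): rule 2 targets it, but not before a voiced consonant → unchanged [o].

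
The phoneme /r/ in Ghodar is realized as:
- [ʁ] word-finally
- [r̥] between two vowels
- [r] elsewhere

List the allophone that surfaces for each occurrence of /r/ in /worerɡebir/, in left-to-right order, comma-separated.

[r̥], [r], [ʁ]

Occurrence 1 (position 3): between two vowels → [r̥].
Occurrence 2 (position 5): no conditioning environment matches → elsewhere allophone [r].
Occurrence 3 (position 10): word-finally → [ʁ].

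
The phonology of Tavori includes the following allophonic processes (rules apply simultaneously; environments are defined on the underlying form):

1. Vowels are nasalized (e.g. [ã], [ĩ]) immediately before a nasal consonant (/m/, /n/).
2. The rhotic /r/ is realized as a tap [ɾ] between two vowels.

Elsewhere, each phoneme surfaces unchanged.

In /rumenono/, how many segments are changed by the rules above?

3

Segments that undergo a rule: /u/ → [ũ] (rule 1); /e/ → [ẽ] (rule 1); /o/ → [õ] (rule 1).
All other segments surface unchanged.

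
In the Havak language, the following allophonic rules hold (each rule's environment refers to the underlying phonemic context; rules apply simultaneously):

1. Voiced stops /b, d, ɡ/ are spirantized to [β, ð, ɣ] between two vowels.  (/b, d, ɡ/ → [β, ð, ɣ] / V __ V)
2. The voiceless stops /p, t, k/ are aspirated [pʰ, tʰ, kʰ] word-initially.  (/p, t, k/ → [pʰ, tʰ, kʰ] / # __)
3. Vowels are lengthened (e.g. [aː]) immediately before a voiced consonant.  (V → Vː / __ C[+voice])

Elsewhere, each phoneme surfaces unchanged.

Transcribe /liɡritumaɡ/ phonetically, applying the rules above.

/l/ (word-initial) is unaffected → [l].
/i/ — between /l/ and /ɡ/, before a voiced consonant — surfaces as [iː] (rule 3).
/ɡ/ (between /i/ and /r/) is in the target of rule 1 but the environment (between two vowels) is not met → [ɡ].
/r/ stays [r].
/i/ — between /r/ and /t/; rule 3 does not apply here → [i].
/t/ (between /i/ and /u/) fails the environment for rule 2, so it stays [t].
/u/ — between /t/ and /m/, before a voiced consonant — surfaces as [uː] (rule 3).
/m/ stays [m].
Rule 3 applies to /a/ (between /m/ and /ɡ/: before a voiced consonant) → [aː].
/ɡ/ (word-final) is in the target of rule 1 but the environment (between two vowels) is not met → [ɡ].

[liːɡrituːmaːɡ]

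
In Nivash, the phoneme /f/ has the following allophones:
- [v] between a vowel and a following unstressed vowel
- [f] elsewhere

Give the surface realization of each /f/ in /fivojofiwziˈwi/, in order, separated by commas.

Occurrence 1 (position 1): no conditioning environment matches → elsewhere allophone [f].
Occurrence 2 (position 7): between a vowel and a following unstressed vowel → [v].

[f], [v]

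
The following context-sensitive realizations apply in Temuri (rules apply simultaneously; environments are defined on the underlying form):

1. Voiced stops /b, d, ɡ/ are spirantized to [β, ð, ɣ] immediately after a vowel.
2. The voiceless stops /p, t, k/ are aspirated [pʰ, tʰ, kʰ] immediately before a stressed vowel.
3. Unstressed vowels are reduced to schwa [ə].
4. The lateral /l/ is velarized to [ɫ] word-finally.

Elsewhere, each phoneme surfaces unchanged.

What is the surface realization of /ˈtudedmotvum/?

[ˈtʰuðəðmətvəm]

Rule 2 applies to /t/ (word-initial: immediately before a stressed vowel) → [tʰ].
/u/ (between /t/ and /d/): rule 3 targets it, but not in an unstressed syllable → unchanged [u].
/d/ meets the environment for rule 1 (immediately after a vowel) → [ð].
/e/ meets the environment for rule 3 (in an unstressed syllable) → [ə].
/d/ (between /e/ and /m/): immediately after a vowel, so rule 1 applies → [ð].
/m/ stays [m].
/o/ — between /m/ and /t/, in an unstressed syllable — surfaces as [ə] (rule 3).
/t/ (between /o/ and /v/) is in the target of rule 2 but the environment (immediately before a stressed vowel) is not met → [t].
/v/ (between /t/ and /u/) is unaffected → [v].
/u/ (between /v/ and /m/): in an unstressed syllable, so rule 3 applies → [ə].
/m/ (word-final) is unaffected → [m].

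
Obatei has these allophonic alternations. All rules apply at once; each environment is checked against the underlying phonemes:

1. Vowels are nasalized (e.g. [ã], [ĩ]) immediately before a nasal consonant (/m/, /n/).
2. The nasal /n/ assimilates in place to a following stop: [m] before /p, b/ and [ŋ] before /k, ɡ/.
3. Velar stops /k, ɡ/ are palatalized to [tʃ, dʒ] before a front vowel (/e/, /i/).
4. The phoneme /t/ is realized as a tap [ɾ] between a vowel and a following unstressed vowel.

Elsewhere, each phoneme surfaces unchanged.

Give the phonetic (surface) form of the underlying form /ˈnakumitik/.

[ˈnakũmiɾik]

/n/ (word-initial) is in the target of rule 2 but the environment (before a labial or velar stop) is not met → [n].
/a/ — between /n/ and /k/; rule 1 does not apply here → [a].
/k/ — between /a/ and /u/; rule 3 does not apply here → [k].
/u/ — between /k/ and /m/, before a nasal consonant — surfaces as [ũ] (rule 1).
/m/ (between /u/ and /i/): no rule targets it → [m].
/i/ — between /m/ and /t/; rule 1 does not apply here → [i].
/t/ (between /i/ and /i/): between a vowel and a following unstressed vowel, so rule 4 applies → [ɾ].
/i/ (between /t/ and /k/): rule 1 targets it, but not before a nasal consonant → unchanged [i].
/k/ — word-final; rule 3 does not apply here → [k].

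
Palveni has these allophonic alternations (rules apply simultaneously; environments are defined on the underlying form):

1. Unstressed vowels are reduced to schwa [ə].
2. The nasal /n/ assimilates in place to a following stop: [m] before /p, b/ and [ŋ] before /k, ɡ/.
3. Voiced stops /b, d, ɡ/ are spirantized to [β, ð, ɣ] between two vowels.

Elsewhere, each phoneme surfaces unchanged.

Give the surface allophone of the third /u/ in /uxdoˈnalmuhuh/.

/u/ meets the environment for rule 1 (in an unstressed syllable) → [ə].

[ə]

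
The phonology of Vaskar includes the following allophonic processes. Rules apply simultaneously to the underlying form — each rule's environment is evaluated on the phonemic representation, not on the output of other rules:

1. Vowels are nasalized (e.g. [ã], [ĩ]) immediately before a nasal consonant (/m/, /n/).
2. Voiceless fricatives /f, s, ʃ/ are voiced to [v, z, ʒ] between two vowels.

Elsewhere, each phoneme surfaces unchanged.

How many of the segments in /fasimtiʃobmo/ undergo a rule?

3

Segments that undergo a rule: /s/ → [z] (rule 2); /i/ → [ĩ] (rule 1); /ʃ/ → [ʒ] (rule 2).
All other segments surface unchanged.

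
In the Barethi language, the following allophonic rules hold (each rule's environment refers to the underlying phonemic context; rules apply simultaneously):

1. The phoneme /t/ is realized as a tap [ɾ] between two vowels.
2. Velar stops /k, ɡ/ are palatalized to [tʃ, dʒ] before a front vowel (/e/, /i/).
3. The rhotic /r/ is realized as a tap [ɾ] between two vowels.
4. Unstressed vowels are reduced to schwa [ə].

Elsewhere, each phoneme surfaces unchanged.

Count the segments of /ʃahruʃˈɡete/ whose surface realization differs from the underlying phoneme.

5

Segments that undergo a rule: /a/ → [ə] (rule 4); /u/ → [ə] (rule 4); /ɡ/ → [dʒ] (rule 2); /t/ → [ɾ] (rule 1); /e/ → [ə] (rule 4).
All other segments surface unchanged.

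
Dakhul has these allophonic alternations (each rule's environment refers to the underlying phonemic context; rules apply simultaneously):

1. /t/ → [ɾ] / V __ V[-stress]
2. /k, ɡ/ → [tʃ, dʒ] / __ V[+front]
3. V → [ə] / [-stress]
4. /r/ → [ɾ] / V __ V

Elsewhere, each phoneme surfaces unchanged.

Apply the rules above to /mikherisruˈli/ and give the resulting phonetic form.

[məkhəɾəsrəˈli]

/m/ — not in any rule's target class → [m].
Rule 3 applies to /i/ (between /m/ and /k/: in an unstressed syllable) → [ə].
/k/ (between /i/ and /h/) is in the target of rule 2 but the environment (before a front vowel) is not met → [k].
/h/ — not in any rule's target class → [h].
/e/ (between /h/ and /r/) occurs in an unstressed syllable → [ə] by rule 3.
/r/ — between /e/ and /i/, between two vowels — surfaces as [ɾ] (rule 4).
/i/ (between /r/ and /s/) occurs in an unstressed syllable → [ə] by rule 3.
/s/ (between /i/ and /r/) is unaffected → [s].
/r/ (between /s/ and /u/) is in the target of rule 4 but the environment (between two vowels) is not met → [r].
Rule 3 applies to /u/ (between /r/ and /l/: in an unstressed syllable) → [ə].
/l/ (between /u/ and /i/): no rule targets it → [l].
/i/ — word-final; rule 3 does not apply here → [i].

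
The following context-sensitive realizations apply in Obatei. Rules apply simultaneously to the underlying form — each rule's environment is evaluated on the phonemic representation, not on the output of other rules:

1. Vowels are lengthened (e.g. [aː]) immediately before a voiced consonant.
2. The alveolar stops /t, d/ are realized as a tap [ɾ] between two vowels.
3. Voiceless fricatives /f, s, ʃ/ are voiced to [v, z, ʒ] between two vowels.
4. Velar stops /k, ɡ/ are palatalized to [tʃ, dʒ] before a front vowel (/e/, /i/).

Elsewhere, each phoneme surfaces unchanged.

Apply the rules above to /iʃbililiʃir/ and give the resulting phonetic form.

/i/ — word-initial; rule 1 does not apply here → [i].
/ʃ/ (between /i/ and /b/) is in the target of rule 3 but the environment (between two vowels) is not met → [ʃ].
/b/ (between /ʃ/ and /i/) is unaffected → [b].
Rule 1 applies to /i/ (between /b/ and /l/: before a voiced consonant) → [iː].
/l/ — not in any rule's target class → [l].
Rule 1 applies to /i/ (between /l/ and /l/: before a voiced consonant) → [iː].
/l/ — not in any rule's target class → [l].
/i/ — between /l/ and /ʃ/; rule 1 does not apply here → [i].
/ʃ/ — between /i/ and /i/, between two vowels — surfaces as [ʒ] (rule 3).
/i/ (between /ʃ/ and /r/) occurs before a voiced consonant → [iː] by rule 1.
/r/ (word-final) is unaffected → [r].

[iʃbiːliːliʒiːr]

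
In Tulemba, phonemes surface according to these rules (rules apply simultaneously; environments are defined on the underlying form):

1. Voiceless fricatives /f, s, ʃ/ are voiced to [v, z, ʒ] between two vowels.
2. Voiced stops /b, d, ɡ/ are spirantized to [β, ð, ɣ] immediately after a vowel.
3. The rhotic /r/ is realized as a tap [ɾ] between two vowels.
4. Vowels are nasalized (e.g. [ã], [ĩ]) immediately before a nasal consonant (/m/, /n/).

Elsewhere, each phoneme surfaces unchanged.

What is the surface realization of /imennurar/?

[ĩmẽnnuɾar]

/i/ (word-initial): before a nasal consonant, so rule 4 applies → [ĩ].
/e/ (between /m/ and /n/): before a nasal consonant, so rule 4 applies → [ẽ].
/u/ — between /n/ and /r/; rule 4 does not apply here → [u].
/r/ (between /u/ and /a/) occurs between two vowels → [ɾ] by rule 3.
/a/ (between /r/ and /r/) is in the target of rule 4 but the environment (before a nasal consonant) is not met → [a].
/r/ — word-final; rule 3 does not apply here → [r].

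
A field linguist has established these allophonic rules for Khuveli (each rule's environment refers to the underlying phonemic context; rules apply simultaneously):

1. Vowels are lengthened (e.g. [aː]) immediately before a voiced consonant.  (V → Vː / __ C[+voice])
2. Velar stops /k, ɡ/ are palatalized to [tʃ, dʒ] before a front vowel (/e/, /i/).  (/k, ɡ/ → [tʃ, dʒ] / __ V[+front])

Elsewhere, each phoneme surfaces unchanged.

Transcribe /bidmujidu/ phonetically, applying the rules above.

/i/ (between /b/ and /d/): before a voiced consonant, so rule 1 applies → [iː].
/u/ (between /m/ and /j/) occurs before a voiced consonant → [uː] by rule 1.
Rule 1 applies to /i/ (between /j/ and /d/: before a voiced consonant) → [iː].
/u/ — word-final; rule 1 does not apply here → [u].

[biːdmuːjiːdu]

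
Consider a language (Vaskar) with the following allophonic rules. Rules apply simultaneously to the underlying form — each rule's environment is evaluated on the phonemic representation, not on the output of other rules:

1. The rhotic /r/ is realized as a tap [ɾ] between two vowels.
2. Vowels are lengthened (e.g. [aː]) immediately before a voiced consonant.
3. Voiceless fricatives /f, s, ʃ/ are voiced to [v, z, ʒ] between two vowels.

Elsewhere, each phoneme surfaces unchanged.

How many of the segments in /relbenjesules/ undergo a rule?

Segments that undergo a rule: /e/ → [eː] (rule 2); /e/ → [eː] (rule 2); /s/ → [z] (rule 3); /u/ → [uː] (rule 2).
All other segments surface unchanged.

4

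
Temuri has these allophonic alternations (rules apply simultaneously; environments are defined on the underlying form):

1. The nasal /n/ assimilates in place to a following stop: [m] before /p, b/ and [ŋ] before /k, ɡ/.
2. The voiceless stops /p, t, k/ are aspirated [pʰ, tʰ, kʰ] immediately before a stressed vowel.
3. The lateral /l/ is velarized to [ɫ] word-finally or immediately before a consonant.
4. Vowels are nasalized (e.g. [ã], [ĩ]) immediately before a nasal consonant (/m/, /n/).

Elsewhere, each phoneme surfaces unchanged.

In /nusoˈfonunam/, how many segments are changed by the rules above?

3

Segments that undergo a rule: /o/ → [õ] (rule 4); /u/ → [ũ] (rule 4); /a/ → [ã] (rule 4).
All other segments surface unchanged.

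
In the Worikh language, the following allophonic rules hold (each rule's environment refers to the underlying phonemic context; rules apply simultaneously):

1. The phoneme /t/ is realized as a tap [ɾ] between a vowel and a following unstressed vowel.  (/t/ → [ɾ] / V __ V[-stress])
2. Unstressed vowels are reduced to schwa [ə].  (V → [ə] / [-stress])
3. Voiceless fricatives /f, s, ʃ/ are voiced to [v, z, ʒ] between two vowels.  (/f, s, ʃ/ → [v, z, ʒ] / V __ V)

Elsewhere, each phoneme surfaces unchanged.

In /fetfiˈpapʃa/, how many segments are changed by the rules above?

Segments that undergo a rule: /e/ → [ə] (rule 2); /i/ → [ə] (rule 2); /a/ → [ə] (rule 2).
All other segments surface unchanged.

3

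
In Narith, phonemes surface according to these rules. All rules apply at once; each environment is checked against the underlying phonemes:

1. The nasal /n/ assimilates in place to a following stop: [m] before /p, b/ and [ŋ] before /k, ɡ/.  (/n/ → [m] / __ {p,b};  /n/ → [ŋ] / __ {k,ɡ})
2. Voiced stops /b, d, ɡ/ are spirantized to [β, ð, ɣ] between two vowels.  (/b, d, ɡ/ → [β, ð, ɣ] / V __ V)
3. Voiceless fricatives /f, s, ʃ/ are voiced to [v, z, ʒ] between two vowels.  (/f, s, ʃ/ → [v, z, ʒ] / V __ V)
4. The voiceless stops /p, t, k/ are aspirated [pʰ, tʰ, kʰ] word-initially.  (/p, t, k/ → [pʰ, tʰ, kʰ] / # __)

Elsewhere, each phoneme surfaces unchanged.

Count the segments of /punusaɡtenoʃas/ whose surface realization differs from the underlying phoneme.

3

Segments that undergo a rule: /p/ → [pʰ] (rule 4); /s/ → [z] (rule 3); /ʃ/ → [ʒ] (rule 3).
All other segments surface unchanged.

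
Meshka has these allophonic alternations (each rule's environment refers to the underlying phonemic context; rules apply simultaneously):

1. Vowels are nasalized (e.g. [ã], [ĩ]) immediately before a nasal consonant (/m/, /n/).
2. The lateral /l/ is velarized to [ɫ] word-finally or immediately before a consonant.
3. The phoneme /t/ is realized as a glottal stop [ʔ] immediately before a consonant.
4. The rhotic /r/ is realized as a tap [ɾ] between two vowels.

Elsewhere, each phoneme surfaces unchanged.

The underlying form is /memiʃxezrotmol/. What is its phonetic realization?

/m/ (word-initial): no rule targets it → [m].
/e/ meets the environment for rule 1 (before a nasal consonant) → [ẽ].
/m/ stays [m].
/i/ (between /m/ and /ʃ/) is in the target of rule 1 but the environment (before a nasal consonant) is not met → [i].
/ʃ/ (between /i/ and /x/) is unaffected → [ʃ].
/x/ — not in any rule's target class → [x].
/e/ (between /x/ and /z/) is in the target of rule 1 but the environment (before a nasal consonant) is not met → [e].
/z/ (between /e/ and /r/) is unaffected → [z].
/r/ (between /z/ and /o/) fails the environment for rule 4, so it stays [r].
/o/ (between /r/ and /t/): rule 1 targets it, but not before a nasal consonant → unchanged [o].
/t/ (between /o/ and /m/): immediately before a consonant, so rule 3 applies → [ʔ].
/m/ — not in any rule's target class → [m].
/o/ — between /m/ and /l/; rule 1 does not apply here → [o].
/l/ (word-final) occurs word-finally or immediately before a consonant → [ɫ] by rule 2.

[mẽmiʃxezroʔmoɫ]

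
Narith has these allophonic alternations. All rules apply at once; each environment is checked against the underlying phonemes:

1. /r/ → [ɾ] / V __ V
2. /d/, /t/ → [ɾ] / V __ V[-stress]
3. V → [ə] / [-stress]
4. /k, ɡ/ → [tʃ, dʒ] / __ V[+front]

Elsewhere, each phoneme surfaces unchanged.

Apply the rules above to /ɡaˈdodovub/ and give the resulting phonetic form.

[ɡəˈdoɾəvəb]

/ɡ/ (word-initial): rule 4 targets it, but not before a front vowel → unchanged [ɡ].
/a/ meets the environment for rule 3 (in an unstressed syllable) → [ə].
/d/ (between /a/ and /o/) fails the environment for rule 2, so it stays [d].
/o/ — between /d/ and /d/; rule 3 does not apply here → [o].
Rule 2 applies to /d/ (between /o/ and /o/: between a vowel and a following unstressed vowel) → [ɾ].
Rule 3 applies to /o/ (between /d/ and /v/: in an unstressed syllable) → [ə].
/v/ — not in any rule's target class → [v].
/u/ — between /v/ and /b/, in an unstressed syllable — surfaces as [ə] (rule 3).
/b/ stays [b].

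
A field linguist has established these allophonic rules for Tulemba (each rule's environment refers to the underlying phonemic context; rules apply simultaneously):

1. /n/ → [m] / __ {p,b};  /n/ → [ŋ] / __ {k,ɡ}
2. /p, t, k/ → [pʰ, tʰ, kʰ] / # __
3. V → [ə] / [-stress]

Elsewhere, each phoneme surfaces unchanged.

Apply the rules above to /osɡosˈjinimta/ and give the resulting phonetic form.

Rule 3 applies to /o/ (word-initial: in an unstressed syllable) → [ə].
/s/ — not in any rule's target class → [s].
/ɡ/ stays [ɡ].
/o/ (between /ɡ/ and /s/): in an unstressed syllable, so rule 3 applies → [ə].
/s/ (between /o/ and /j/): no rule targets it → [s].
/j/ (between /s/ and /i/) is unaffected → [j].
/i/ (between /j/ and /n/) is in the target of rule 3 but the environment (in an unstressed syllable) is not met → [i].
/n/ — between /i/ and /i/; rule 1 does not apply here → [n].
/i/ (between /n/ and /m/): in an unstressed syllable, so rule 3 applies → [ə].
/m/ — not in any rule's target class → [m].
/t/ (between /m/ and /a/) is in the target of rule 2 but the environment (word-initially) is not met → [t].
Rule 3 applies to /a/ (word-final: in an unstressed syllable) → [ə].

[əsɡəsˈjinəmtə]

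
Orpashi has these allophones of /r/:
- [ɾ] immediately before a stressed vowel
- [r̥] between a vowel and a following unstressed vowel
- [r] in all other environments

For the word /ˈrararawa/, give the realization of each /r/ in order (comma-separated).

Occurrence 1 (position 1): immediately before a stressed vowel → [ɾ].
Occurrence 2 (position 3): between a vowel and a following unstressed vowel → [r̥].
Occurrence 3 (position 5): between a vowel and a following unstressed vowel → [r̥].

[ɾ], [r̥], [r̥]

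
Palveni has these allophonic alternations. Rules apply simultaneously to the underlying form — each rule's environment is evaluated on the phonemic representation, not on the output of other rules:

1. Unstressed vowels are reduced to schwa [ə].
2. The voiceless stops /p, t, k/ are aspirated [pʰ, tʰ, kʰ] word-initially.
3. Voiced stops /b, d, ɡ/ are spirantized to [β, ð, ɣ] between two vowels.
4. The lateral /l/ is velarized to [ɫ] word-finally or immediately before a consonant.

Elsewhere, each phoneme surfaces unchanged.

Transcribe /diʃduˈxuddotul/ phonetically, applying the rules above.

/d/ (word-initial) fails the environment for rule 3, so it stays [d].
Rule 1 applies to /i/ (between /d/ and /ʃ/: in an unstressed syllable) → [ə].
/ʃ/ — not in any rule's target class → [ʃ].
/d/ (between /ʃ/ and /u/) is in the target of rule 3 but the environment (between two vowels) is not met → [d].
/u/ (between /d/ and /x/): in an unstressed syllable, so rule 1 applies → [ə].
/x/ — not in any rule's target class → [x].
/u/ (between /x/ and /d/): rule 1 targets it, but not in an unstressed syllable → unchanged [u].
/d/ — between /u/ and /d/; rule 3 does not apply here → [d].
/d/ — between /d/ and /o/; rule 3 does not apply here → [d].
/o/ — between /d/ and /t/, in an unstressed syllable — surfaces as [ə] (rule 1).
/t/ (between /o/ and /u/) fails the environment for rule 2, so it stays [t].
/u/ meets the environment for rule 1 (in an unstressed syllable) → [ə].
/l/ meets the environment for rule 4 (word-finally or immediately before a consonant) → [ɫ].

[dəʃdəˈxuddətəɫ]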